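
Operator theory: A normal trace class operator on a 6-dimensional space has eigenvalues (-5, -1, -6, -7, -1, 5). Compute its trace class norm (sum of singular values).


For a normal operator, singular values equal |eigenvalues|.
Trace norm = sum |lambda_i| = 5 + 1 + 6 + 7 + 1 + 5
= 25

25


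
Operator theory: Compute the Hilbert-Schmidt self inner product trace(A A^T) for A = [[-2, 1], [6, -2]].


trace(A * A^T) = sum of squares of all entries
= (-2)^2 + 1^2 + 6^2 + (-2)^2
= 4 + 1 + 36 + 4
= 45

45


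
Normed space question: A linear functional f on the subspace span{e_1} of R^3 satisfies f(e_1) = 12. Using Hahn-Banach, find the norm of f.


The norm of f is given by ||f|| = sup_{||x||=1} |f(x)|.
On span{e_1}, ||e_1|| = 1, so ||f|| = |f(e_1)| / ||e_1||
= |12| / 1 = 12.0000

12.0000


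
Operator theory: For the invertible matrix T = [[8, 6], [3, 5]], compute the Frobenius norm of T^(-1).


det(T) = 8*5 - 6*3 = 22
T^(-1) = (1/22) * [[5, -6], [-3, 8]] = [[0.2273, -0.2727], [-0.1364, 0.3636]]
||T^(-1)||_F^2 = 0.2273^2 + (-0.2727)^2 + (-0.1364)^2 + 0.3636^2 = 0.2769
||T^(-1)||_F = sqrt(0.2769) = 0.5262

0.5262


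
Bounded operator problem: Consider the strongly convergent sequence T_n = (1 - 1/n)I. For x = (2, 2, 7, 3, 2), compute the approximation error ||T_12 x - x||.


T_12 x - x = (1 - 1/12)x - x = -x/12
||x|| = sqrt(70) = 8.3666
||T_12 x - x|| = ||x||/12 = 8.3666/12 = 0.6972

0.6972


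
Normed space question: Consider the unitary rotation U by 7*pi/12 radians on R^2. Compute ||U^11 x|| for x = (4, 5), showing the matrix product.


U is a rotation by theta = 7*pi/12
U^11 = rotation by 11*theta = 77*pi/12 = 5*pi/12 (mod 2*pi)
cos(5*pi/12) = 0.2588, sin(5*pi/12) = 0.9659
U^11 x = (0.2588 * 4 - 0.9659 * 5, 0.9659 * 4 + 0.2588 * 5)
= (-3.7944, 5.1578)
||U^11 x|| = sqrt((-3.7944)^2 + 5.1578^2) = sqrt(41.0000) = 6.4031

6.4031


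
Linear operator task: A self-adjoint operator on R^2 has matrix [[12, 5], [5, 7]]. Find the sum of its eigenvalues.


For a self-adjoint (symmetric) matrix, the eigenvalues are real.
The sum of eigenvalues equals the trace of the matrix.
trace = 12 + 7 = 19

19


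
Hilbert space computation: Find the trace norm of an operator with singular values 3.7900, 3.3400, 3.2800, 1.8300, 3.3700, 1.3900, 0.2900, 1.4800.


The nuclear norm is the sum of all singular values.
||T||_1 = 3.7900 + 3.3400 + 3.2800 + 1.8300 + 3.3700 + 1.3900 + 0.2900 + 1.4800
= 18.7700

18.7700


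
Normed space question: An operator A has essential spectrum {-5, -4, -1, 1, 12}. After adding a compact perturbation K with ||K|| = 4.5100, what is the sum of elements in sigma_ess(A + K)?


By Weyl's theorem, the essential spectrum is invariant under compact perturbations.
sigma_ess(A + K) = sigma_ess(A) = {-5, -4, -1, 1, 12}
Sum = -5 + -4 + -1 + 1 + 12 = 3

3


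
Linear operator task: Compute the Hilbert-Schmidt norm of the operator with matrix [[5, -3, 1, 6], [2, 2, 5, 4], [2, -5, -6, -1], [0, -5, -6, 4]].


The Hilbert-Schmidt norm is sqrt(sum of squares of all entries).
Sum of squares = 5^2 + (-3)^2 + 1^2 + 6^2 + 2^2 + 2^2 + 5^2 + 4^2 + 2^2 + (-5)^2 + (-6)^2 + (-1)^2 + 0^2 + (-5)^2 + (-6)^2 + 4^2
= 25 + 9 + 1 + 36 + 4 + 4 + 25 + 16 + 4 + 25 + 36 + 1 + 0 + 25 + 36 + 16 = 263
||T||_HS = sqrt(263) = 16.2173

16.2173


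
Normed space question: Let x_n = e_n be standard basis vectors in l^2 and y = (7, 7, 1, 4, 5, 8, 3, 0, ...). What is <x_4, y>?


x_4 = e_4 is the standard basis vector with 1 in position 4.
<x_4, y> = y_4 = 4
As n -> infinity, <x_n, y> -> 0, confirming weak convergence of (x_n) to 0.

4


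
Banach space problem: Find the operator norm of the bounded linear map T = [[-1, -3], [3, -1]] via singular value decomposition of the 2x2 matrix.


A^T A = [[10, 0], [0, 10]]
trace(A^T A) = 20, det(A^T A) = 100
discriminant = 20^2 - 4*100 = 0
Largest eigenvalue of A^T A = (trace + sqrt(disc))/2 = 10.0000
||T|| = sqrt(10.0000) = 3.1623

3.1623


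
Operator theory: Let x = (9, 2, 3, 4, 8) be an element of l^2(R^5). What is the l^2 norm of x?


The l^2 norm = (sum |x_i|^2)^(1/2)
Sum of 2th powers = 81 + 4 + 9 + 16 + 64 = 174
||x||_2 = (174)^(1/2) = 13.1909

13.1909


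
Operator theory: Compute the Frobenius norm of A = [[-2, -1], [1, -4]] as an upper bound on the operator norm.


||A||_F^2 = sum a_ij^2
= (-2)^2 + (-1)^2 + 1^2 + (-4)^2
= 4 + 1 + 1 + 16 = 22
||A||_F = sqrt(22) = 4.6904

4.6904


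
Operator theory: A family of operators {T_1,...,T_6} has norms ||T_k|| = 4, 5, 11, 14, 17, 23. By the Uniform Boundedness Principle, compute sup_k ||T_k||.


By the Uniform Boundedness Principle, the supremum of norms is finite.
sup_k ||T_k|| = max(4, 5, 11, 14, 17, 23) = 23

23


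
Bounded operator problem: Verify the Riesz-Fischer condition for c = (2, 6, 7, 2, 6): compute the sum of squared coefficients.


sum |c_n|^2 = 2^2 + 6^2 + 7^2 + 2^2 + 6^2
= 4 + 36 + 49 + 4 + 36
= 129

129


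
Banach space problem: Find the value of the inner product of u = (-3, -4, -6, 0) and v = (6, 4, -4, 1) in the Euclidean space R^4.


Computing the standard inner product <u, v> = sum u_i * v_i
= -3*6 + -4*4 + -6*-4 + 0*1
= -18 + -16 + 24 + 0
= -10

-10


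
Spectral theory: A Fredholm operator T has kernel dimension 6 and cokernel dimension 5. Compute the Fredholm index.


The Fredholm index is defined as ind(T) = dim(ker T) - dim(coker T)
= 6 - 5
= 1

1


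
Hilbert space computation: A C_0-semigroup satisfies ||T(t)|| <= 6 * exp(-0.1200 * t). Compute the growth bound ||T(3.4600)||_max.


||T(3.4600)|| <= 6 * exp(-0.1200 * 3.4600)
= 6 * exp(-0.4152)
= 6 * 0.6602
= 3.9612

3.9612


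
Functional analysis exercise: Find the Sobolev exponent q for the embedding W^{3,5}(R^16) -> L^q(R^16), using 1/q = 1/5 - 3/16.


Using the Sobolev embedding formula: 1/q = 1/p - k/n
1/q = 1/5 - 3/16 = 1/80
q = 1/(1/80) = 80

80.0000


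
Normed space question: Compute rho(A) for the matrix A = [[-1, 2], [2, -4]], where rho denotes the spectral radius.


For a 2x2 matrix, eigenvalues satisfy lambda^2 - (trace)*lambda + det = 0
trace = -1 + -4 = -5
det = -1*-4 - 2*2 = 0
discriminant = (-5)^2 - 4*(0) = 25
spectral radius = max |eigenvalue| = 5.0000

5.0000


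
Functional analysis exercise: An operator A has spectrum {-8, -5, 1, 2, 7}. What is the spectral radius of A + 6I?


Spectrum of A + 6I = {-2, 1, 7, 8, 13}
Spectral radius = max |lambda| over the shifted spectrum
= max(2, 1, 7, 8, 13) = 13

13


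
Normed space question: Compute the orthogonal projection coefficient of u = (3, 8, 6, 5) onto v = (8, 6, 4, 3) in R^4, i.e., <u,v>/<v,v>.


Computing <u,v> = 3*8 + 8*6 + 6*4 + 5*3 = 111
Computing <v,v> = 8^2 + 6^2 + 4^2 + 3^2 = 125
Projection coefficient = 111/125 = 0.8880

0.8880


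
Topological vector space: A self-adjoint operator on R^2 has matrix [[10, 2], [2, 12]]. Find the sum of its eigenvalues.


For a self-adjoint (symmetric) matrix, the eigenvalues are real.
The sum of eigenvalues equals the trace of the matrix.
trace = 10 + 12 = 22

22


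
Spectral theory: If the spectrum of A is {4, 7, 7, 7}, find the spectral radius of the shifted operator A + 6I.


Spectrum of A + 6I = {10, 13, 13, 13}
Spectral radius = max |lambda| over the shifted spectrum
= max(10, 13, 13, 13) = 13

13


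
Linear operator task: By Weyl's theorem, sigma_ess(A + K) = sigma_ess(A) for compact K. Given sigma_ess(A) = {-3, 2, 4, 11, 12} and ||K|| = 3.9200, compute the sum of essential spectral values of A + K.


By Weyl's theorem, the essential spectrum is invariant under compact perturbations.
sigma_ess(A + K) = sigma_ess(A) = {-3, 2, 4, 11, 12}
Sum = -3 + 2 + 4 + 11 + 12 = 26

26


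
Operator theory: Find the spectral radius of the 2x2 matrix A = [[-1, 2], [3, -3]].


For a 2x2 matrix, eigenvalues satisfy lambda^2 - (trace)*lambda + det = 0
trace = -1 + -3 = -4
det = -1*-3 - 2*3 = -3
discriminant = (-4)^2 - 4*(-3) = 28
spectral radius = max |eigenvalue| = 4.6458

4.6458


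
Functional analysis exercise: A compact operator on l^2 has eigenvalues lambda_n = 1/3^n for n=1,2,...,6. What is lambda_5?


The eigenvalue formula gives lambda_5 = 1/3^5
= 1/243
= 0.0041

0.0041


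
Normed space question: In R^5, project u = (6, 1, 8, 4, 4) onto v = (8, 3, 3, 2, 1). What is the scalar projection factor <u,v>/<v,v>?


Computing <u,v> = 6*8 + 1*3 + 8*3 + 4*2 + 4*1 = 87
Computing <v,v> = 8^2 + 3^2 + 3^2 + 2^2 + 1^2 = 87
Projection coefficient = 87/87 = 1.0000

1.0000


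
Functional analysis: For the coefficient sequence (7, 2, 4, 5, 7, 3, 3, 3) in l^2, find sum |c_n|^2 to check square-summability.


sum |c_n|^2 = 7^2 + 2^2 + 4^2 + 5^2 + 7^2 + 3^2 + 3^2 + 3^2
= 49 + 4 + 16 + 25 + 49 + 9 + 9 + 9
= 170

170


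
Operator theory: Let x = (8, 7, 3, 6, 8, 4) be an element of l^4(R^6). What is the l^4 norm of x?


The l^4 norm = (sum |x_i|^4)^(1/4)
Sum of 4th powers = 4096 + 2401 + 81 + 1296 + 4096 + 256 = 12226
||x||_4 = (12226)^(1/4) = 10.5153

10.5153


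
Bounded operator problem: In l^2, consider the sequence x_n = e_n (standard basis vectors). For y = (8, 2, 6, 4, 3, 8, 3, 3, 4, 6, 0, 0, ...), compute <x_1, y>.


x_1 = e_1 is the standard basis vector with 1 in position 1.
<x_1, y> = y_1 = 8
As n -> infinity, <x_n, y> -> 0, confirming weak convergence of (x_n) to 0.

8


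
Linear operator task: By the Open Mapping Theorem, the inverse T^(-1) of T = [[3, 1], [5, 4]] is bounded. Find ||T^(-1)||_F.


det(T) = 3*4 - 1*5 = 7
T^(-1) = (1/7) * [[4, -1], [-5, 3]] = [[0.5714, -0.1429], [-0.7143, 0.4286]]
||T^(-1)||_F^2 = 0.5714^2 + (-0.1429)^2 + (-0.7143)^2 + 0.4286^2 = 1.0408
||T^(-1)||_F = sqrt(1.0408) = 1.0202

1.0202


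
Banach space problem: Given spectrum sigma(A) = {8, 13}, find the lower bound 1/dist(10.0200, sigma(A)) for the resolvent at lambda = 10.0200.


dist(10.0200, {8, 13}) = min(|10.0200 - 8|, |10.0200 - 13|)
= min(2.0200, 2.9800) = 2.0200
Resolvent bound = 1/2.0200 = 0.4950

0.4950


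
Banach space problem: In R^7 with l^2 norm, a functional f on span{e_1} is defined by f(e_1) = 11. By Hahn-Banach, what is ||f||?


The norm of f is given by ||f|| = sup_{||x||=1} |f(x)|.
On span{e_1}, ||e_1|| = 1, so ||f|| = |f(e_1)| / ||e_1||
= |11| / 1 = 11.0000

11.0000


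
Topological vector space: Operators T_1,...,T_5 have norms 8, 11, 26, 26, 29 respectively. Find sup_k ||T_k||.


By the Uniform Boundedness Principle, the supremum of norms is finite.
sup_k ||T_k|| = max(8, 11, 26, 26, 29) = 29

29


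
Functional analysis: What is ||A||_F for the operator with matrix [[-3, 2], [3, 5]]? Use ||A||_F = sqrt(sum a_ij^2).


||A||_F^2 = sum a_ij^2
= (-3)^2 + 2^2 + 3^2 + 5^2
= 9 + 4 + 9 + 25 = 47
||A||_F = sqrt(47) = 6.8557

6.8557


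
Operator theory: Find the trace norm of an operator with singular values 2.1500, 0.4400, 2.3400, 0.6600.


The nuclear norm is the sum of all singular values.
||T||_1 = 2.1500 + 0.4400 + 2.3400 + 0.6600
= 5.5900

5.5900


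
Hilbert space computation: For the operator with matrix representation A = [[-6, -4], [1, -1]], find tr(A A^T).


trace(A * A^T) = sum of squares of all entries
= (-6)^2 + (-4)^2 + 1^2 + (-1)^2
= 36 + 16 + 1 + 1
= 54

54


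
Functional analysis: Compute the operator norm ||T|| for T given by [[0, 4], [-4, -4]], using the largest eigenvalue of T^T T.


A^T A = [[16, 16], [16, 32]]
trace(A^T A) = 48, det(A^T A) = 256
discriminant = 48^2 - 4*256 = 1280
Largest eigenvalue of A^T A = (trace + sqrt(disc))/2 = 41.8885
||T|| = sqrt(41.8885) = 6.4721

6.4721


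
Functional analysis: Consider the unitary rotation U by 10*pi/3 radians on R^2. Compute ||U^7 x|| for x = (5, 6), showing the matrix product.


U is a rotation by theta = 10*pi/3
U^7 = rotation by 7*theta = 70*pi/3 = 4*pi/3 (mod 2*pi)
cos(4*pi/3) = -0.5000, sin(4*pi/3) = -0.8660
U^7 x = (-0.5000 * 5 - -0.8660 * 6, -0.8660 * 5 + -0.5000 * 6)
= (2.6962, -7.3301)
||U^7 x|| = sqrt(2.6962^2 + (-7.3301)^2) = sqrt(61.0000) = 7.8102

7.8102


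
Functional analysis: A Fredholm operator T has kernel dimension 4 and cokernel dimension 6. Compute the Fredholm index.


The Fredholm index is defined as ind(T) = dim(ker T) - dim(coker T)
= 4 - 6
= -2

-2


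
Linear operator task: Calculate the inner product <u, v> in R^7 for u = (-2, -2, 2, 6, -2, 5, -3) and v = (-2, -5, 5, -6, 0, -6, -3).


Computing the standard inner product <u, v> = sum u_i * v_i
= -2*-2 + -2*-5 + 2*5 + 6*-6 + -2*0 + 5*-6 + -3*-3
= 4 + 10 + 10 + -36 + 0 + -30 + 9
= -33

-33


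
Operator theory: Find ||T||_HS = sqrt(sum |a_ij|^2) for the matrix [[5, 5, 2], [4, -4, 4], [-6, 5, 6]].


The Hilbert-Schmidt norm is sqrt(sum of squares of all entries).
Sum of squares = 5^2 + 5^2 + 2^2 + 4^2 + (-4)^2 + 4^2 + (-6)^2 + 5^2 + 6^2
= 25 + 25 + 4 + 16 + 16 + 16 + 36 + 25 + 36 = 199
||T||_HS = sqrt(199) = 14.1067

14.1067


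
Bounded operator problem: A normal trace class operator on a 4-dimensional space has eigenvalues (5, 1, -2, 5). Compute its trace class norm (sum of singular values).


For a normal operator, singular values equal |eigenvalues|.
Trace norm = sum |lambda_i| = 5 + 1 + 2 + 5
= 13

13


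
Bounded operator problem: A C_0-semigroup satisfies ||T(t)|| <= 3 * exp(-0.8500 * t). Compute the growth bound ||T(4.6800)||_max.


||T(4.6800)|| <= 3 * exp(-0.8500 * 4.6800)
= 3 * exp(-3.9780)
= 3 * 0.0187
= 0.0562

0.0562


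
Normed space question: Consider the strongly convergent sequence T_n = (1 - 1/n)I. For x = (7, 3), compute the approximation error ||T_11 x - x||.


T_11 x - x = (1 - 1/11)x - x = -x/11
||x|| = sqrt(58) = 7.6158
||T_11 x - x|| = ||x||/11 = 7.6158/11 = 0.6923

0.6923


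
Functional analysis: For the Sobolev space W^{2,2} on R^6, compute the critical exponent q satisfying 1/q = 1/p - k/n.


Using the Sobolev embedding formula: 1/q = 1/p - k/n
1/q = 1/2 - 2/6 = 1/6
q = 1/(1/6) = 6

6.0000


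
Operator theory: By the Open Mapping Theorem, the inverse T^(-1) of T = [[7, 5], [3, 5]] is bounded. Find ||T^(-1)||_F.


det(T) = 7*5 - 5*3 = 20
T^(-1) = (1/20) * [[5, -5], [-3, 7]] = [[0.2500, -0.2500], [-0.1500, 0.3500]]
||T^(-1)||_F^2 = 0.2500^2 + (-0.2500)^2 + (-0.1500)^2 + 0.3500^2 = 0.2700
||T^(-1)||_F = sqrt(0.2700) = 0.5196

0.5196


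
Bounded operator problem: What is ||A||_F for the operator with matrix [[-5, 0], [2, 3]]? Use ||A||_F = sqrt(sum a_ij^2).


||A||_F^2 = sum a_ij^2
= (-5)^2 + 0^2 + 2^2 + 3^2
= 25 + 0 + 4 + 9 = 38
||A||_F = sqrt(38) = 6.1644

6.1644


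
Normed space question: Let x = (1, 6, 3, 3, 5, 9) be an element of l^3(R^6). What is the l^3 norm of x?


The l^3 norm = (sum |x_i|^3)^(1/3)
Sum of 3th powers = 1 + 216 + 27 + 27 + 125 + 729 = 1125
||x||_3 = (1125)^(1/3) = 10.4004

10.4004


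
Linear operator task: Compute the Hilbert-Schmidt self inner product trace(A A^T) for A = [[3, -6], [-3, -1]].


trace(A * A^T) = sum of squares of all entries
= 3^2 + (-6)^2 + (-3)^2 + (-1)^2
= 9 + 36 + 9 + 1
= 55

55


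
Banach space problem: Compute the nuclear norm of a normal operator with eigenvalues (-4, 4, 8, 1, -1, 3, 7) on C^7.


For a normal operator, singular values equal |eigenvalues|.
Trace norm = sum |lambda_i| = 4 + 4 + 8 + 1 + 1 + 3 + 7
= 28

28


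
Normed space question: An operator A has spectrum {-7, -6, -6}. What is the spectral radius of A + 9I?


Spectrum of A + 9I = {2, 3, 3}
Spectral radius = max |lambda| over the shifted spectrum
= max(2, 3, 3) = 3

3


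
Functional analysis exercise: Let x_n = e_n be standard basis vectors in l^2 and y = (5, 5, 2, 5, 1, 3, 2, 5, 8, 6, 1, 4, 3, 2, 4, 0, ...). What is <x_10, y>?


x_10 = e_10 is the standard basis vector with 1 in position 10.
<x_10, y> = y_10 = 6
As n -> infinity, <x_n, y> -> 0, confirming weak convergence of (x_n) to 0.

6


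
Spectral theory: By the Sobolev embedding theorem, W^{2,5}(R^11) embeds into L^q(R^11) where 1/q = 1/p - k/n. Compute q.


Using the Sobolev embedding formula: 1/q = 1/p - k/n
1/q = 1/5 - 2/11 = 1/55
q = 1/(1/55) = 55

55.0000


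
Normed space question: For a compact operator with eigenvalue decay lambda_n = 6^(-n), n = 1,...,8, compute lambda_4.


The eigenvalue formula gives lambda_4 = 1/6^4
= 1/1296
= 7.7160e-04

7.7160e-04


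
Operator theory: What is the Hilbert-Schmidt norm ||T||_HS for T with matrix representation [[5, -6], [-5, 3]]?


The Hilbert-Schmidt norm is sqrt(sum of squares of all entries).
Sum of squares = 5^2 + (-6)^2 + (-5)^2 + 3^2
= 25 + 36 + 25 + 9 = 95
||T||_HS = sqrt(95) = 9.7468

9.7468


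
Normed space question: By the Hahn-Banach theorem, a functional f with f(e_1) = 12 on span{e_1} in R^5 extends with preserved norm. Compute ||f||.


The norm of f is given by ||f|| = sup_{||x||=1} |f(x)|.
On span{e_1}, ||e_1|| = 1, so ||f|| = |f(e_1)| / ||e_1||
= |12| / 1 = 12.0000

12.0000


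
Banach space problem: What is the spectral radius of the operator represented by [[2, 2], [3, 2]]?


For a 2x2 matrix, eigenvalues satisfy lambda^2 - (trace)*lambda + det = 0
trace = 2 + 2 = 4
det = 2*2 - 2*3 = -2
discriminant = 4^2 - 4*(-2) = 24
spectral radius = max |eigenvalue| = 4.4495

4.4495


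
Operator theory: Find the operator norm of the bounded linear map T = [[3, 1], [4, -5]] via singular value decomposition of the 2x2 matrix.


A^T A = [[25, -17], [-17, 26]]
trace(A^T A) = 51, det(A^T A) = 361
discriminant = 51^2 - 4*361 = 1157
Largest eigenvalue of A^T A = (trace + sqrt(disc))/2 = 42.5074
||T|| = sqrt(42.5074) = 6.5198

6.5198


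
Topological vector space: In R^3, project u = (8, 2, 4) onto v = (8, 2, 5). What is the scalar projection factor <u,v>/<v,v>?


Computing <u,v> = 8*8 + 2*2 + 4*5 = 88
Computing <v,v> = 8^2 + 2^2 + 5^2 = 93
Projection coefficient = 88/93 = 0.9462

0.9462


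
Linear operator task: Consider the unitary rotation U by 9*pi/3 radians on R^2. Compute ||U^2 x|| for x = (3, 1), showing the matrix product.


U is a rotation by theta = 9*pi/3
U^2 = rotation by 2*theta = 18*pi/3 = 0*pi/3 (mod 2*pi)
cos(0*pi/3) = 1.0000, sin(0*pi/3) = 0.0000
U^2 x = (1.0000 * 3 - 0.0000 * 1, 0.0000 * 3 + 1.0000 * 1)
= (3.0000, 1.0000)
||U^2 x|| = sqrt(3.0000^2 + 1.0000^2) = sqrt(10.0000) = 3.1623

3.1623


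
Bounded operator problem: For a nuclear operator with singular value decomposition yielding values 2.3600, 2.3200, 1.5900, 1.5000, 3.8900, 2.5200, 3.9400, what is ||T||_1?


The nuclear norm is the sum of all singular values.
||T||_1 = 2.3600 + 2.3200 + 1.5900 + 1.5000 + 3.8900 + 2.5200 + 3.9400
= 18.1200

18.1200


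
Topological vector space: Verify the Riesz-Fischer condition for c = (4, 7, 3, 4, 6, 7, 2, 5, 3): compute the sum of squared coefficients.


sum |c_n|^2 = 4^2 + 7^2 + 3^2 + 4^2 + 6^2 + 7^2 + 2^2 + 5^2 + 3^2
= 16 + 49 + 9 + 16 + 36 + 49 + 4 + 25 + 9
= 213

213


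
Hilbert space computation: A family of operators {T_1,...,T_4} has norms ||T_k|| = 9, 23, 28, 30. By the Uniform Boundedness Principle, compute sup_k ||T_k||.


By the Uniform Boundedness Principle, the supremum of norms is finite.
sup_k ||T_k|| = max(9, 23, 28, 30) = 30

30


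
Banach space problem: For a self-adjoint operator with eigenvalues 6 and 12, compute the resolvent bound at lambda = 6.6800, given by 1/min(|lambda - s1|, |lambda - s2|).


dist(6.6800, {6, 12}) = min(|6.6800 - 6|, |6.6800 - 12|)
= min(0.6800, 5.3200) = 0.6800
Resolvent bound = 1/0.6800 = 1.4706

1.4706


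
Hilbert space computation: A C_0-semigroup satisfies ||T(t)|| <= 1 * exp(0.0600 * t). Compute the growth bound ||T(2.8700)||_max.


||T(2.8700)|| <= 1 * exp(0.0600 * 2.8700)
= 1 * exp(0.1722)
= 1 * 1.1879
= 1.1879

1.1879


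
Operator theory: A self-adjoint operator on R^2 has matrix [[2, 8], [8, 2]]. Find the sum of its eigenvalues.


For a self-adjoint (symmetric) matrix, the eigenvalues are real.
The sum of eigenvalues equals the trace of the matrix.
trace = 2 + 2 = 4

4


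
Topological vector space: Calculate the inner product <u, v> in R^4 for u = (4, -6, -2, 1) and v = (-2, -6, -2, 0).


Computing the standard inner product <u, v> = sum u_i * v_i
= 4*-2 + -6*-6 + -2*-2 + 1*0
= -8 + 36 + 4 + 0
= 32

32


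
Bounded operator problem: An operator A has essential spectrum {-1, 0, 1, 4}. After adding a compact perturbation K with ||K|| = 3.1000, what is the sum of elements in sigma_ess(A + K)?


By Weyl's theorem, the essential spectrum is invariant under compact perturbations.
sigma_ess(A + K) = sigma_ess(A) = {-1, 0, 1, 4}
Sum = -1 + 0 + 1 + 4 = 4

4


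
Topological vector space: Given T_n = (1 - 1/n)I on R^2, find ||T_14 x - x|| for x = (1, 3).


T_14 x - x = (1 - 1/14)x - x = -x/14
||x|| = sqrt(10) = 3.1623
||T_14 x - x|| = ||x||/14 = 3.1623/14 = 0.2259

0.2259


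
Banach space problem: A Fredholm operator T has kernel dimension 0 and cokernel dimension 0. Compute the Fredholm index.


The Fredholm index is defined as ind(T) = dim(ker T) - dim(coker T)
= 0 - 0
= 0

0


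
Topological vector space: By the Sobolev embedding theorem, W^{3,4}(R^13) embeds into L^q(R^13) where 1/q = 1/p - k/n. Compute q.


Using the Sobolev embedding formula: 1/q = 1/p - k/n
1/q = 1/4 - 3/13 = 1/52
q = 1/(1/52) = 52

52.0000


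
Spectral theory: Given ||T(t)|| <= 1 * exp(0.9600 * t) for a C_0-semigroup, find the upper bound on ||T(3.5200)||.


||T(3.5200)|| <= 1 * exp(0.9600 * 3.5200)
= 1 * exp(3.3792)
= 1 * 29.3473
= 29.3473

29.3473


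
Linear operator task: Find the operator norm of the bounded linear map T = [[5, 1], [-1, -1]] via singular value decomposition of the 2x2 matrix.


A^T A = [[26, 6], [6, 2]]
trace(A^T A) = 28, det(A^T A) = 16
discriminant = 28^2 - 4*16 = 720
Largest eigenvalue of A^T A = (trace + sqrt(disc))/2 = 27.4164
||T|| = sqrt(27.4164) = 5.2361

5.2361


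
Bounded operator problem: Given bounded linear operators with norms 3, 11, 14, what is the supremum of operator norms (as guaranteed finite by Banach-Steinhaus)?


By the Uniform Boundedness Principle, the supremum of norms is finite.
sup_k ||T_k|| = max(3, 11, 14) = 14

14


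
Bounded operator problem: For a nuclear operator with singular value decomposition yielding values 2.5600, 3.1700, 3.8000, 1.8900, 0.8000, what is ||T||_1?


The nuclear norm is the sum of all singular values.
||T||_1 = 2.5600 + 3.1700 + 3.8000 + 1.8900 + 0.8000
= 12.2200

12.2200


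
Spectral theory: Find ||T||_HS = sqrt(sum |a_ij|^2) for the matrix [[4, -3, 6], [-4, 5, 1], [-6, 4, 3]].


The Hilbert-Schmidt norm is sqrt(sum of squares of all entries).
Sum of squares = 4^2 + (-3)^2 + 6^2 + (-4)^2 + 5^2 + 1^2 + (-6)^2 + 4^2 + 3^2
= 16 + 9 + 36 + 16 + 25 + 1 + 36 + 16 + 9 = 164
||T||_HS = sqrt(164) = 12.8062

12.8062


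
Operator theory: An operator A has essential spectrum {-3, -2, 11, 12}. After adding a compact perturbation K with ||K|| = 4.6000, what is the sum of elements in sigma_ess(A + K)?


By Weyl's theorem, the essential spectrum is invariant under compact perturbations.
sigma_ess(A + K) = sigma_ess(A) = {-3, -2, 11, 12}
Sum = -3 + -2 + 11 + 12 = 18

18


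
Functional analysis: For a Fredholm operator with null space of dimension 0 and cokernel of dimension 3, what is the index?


The Fredholm index is defined as ind(T) = dim(ker T) - dim(coker T)
= 0 - 3
= -3

-3


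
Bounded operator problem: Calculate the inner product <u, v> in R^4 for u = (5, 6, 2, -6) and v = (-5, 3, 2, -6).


Computing the standard inner product <u, v> = sum u_i * v_i
= 5*-5 + 6*3 + 2*2 + -6*-6
= -25 + 18 + 4 + 36
= 33

33


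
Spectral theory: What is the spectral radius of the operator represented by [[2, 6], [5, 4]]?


For a 2x2 matrix, eigenvalues satisfy lambda^2 - (trace)*lambda + det = 0
trace = 2 + 4 = 6
det = 2*4 - 6*5 = -22
discriminant = 6^2 - 4*(-22) = 124
spectral radius = max |eigenvalue| = 8.5678

8.5678


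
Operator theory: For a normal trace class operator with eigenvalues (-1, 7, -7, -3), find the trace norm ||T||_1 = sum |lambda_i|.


For a normal operator, singular values equal |eigenvalues|.
Trace norm = sum |lambda_i| = 1 + 7 + 7 + 3
= 18

18


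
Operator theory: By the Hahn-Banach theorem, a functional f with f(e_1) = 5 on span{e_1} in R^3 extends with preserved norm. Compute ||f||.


The norm of f is given by ||f|| = sup_{||x||=1} |f(x)|.
On span{e_1}, ||e_1|| = 1, so ||f|| = |f(e_1)| / ||e_1||
= |5| / 1 = 5.0000

5.0000


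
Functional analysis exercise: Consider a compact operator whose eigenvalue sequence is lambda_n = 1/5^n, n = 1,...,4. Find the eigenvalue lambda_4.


The eigenvalue formula gives lambda_4 = 1/5^4
= 1/625
= 0.0016

0.0016


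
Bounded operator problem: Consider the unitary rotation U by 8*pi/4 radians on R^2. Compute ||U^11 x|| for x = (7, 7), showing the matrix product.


U is a rotation by theta = 8*pi/4
U^11 = rotation by 11*theta = 88*pi/4 = 0*pi/4 (mod 2*pi)
cos(0*pi/4) = 1.0000, sin(0*pi/4) = 0.0000
U^11 x = (1.0000 * 7 - 0.0000 * 7, 0.0000 * 7 + 1.0000 * 7)
= (7.0000, 7.0000)
||U^11 x|| = sqrt(7.0000^2 + 7.0000^2) = sqrt(98.0000) = 9.8995

9.8995


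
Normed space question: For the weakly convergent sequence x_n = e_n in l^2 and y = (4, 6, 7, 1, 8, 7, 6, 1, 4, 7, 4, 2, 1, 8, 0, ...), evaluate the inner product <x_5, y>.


x_5 = e_5 is the standard basis vector with 1 in position 5.
<x_5, y> = y_5 = 8
As n -> infinity, <x_n, y> -> 0, confirming weak convergence of (x_n) to 0.

8


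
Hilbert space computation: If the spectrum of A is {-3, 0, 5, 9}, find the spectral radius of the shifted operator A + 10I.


Spectrum of A + 10I = {7, 10, 15, 19}
Spectral radius = max |lambda| over the shifted spectrum
= max(7, 10, 15, 19) = 19

19


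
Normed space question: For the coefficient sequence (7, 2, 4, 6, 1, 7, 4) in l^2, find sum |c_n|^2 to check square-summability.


sum |c_n|^2 = 7^2 + 2^2 + 4^2 + 6^2 + 1^2 + 7^2 + 4^2
= 49 + 4 + 16 + 36 + 1 + 49 + 16
= 171

171


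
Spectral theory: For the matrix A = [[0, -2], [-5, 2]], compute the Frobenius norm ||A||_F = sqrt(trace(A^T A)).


||A||_F^2 = sum a_ij^2
= 0^2 + (-2)^2 + (-5)^2 + 2^2
= 0 + 4 + 25 + 4 = 33
||A||_F = sqrt(33) = 5.7446

5.7446


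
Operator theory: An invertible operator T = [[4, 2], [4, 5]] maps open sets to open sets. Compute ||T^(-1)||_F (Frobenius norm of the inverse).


det(T) = 4*5 - 2*4 = 12
T^(-1) = (1/12) * [[5, -2], [-4, 4]] = [[0.4167, -0.1667], [-0.3333, 0.3333]]
||T^(-1)||_F^2 = 0.4167^2 + (-0.1667)^2 + (-0.3333)^2 + 0.3333^2 = 0.4236
||T^(-1)||_F = sqrt(0.4236) = 0.6509

0.6509


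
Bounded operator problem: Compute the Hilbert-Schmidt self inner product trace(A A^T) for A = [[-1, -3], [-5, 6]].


trace(A * A^T) = sum of squares of all entries
= (-1)^2 + (-3)^2 + (-5)^2 + 6^2
= 1 + 9 + 25 + 36
= 71

71


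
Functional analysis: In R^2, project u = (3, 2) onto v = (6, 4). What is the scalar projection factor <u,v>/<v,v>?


Computing <u,v> = 3*6 + 2*4 = 26
Computing <v,v> = 6^2 + 4^2 = 52
Projection coefficient = 26/52 = 0.5000

0.5000


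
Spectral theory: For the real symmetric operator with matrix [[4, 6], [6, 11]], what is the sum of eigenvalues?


For a self-adjoint (symmetric) matrix, the eigenvalues are real.
The sum of eigenvalues equals the trace of the matrix.
trace = 4 + 11 = 15

15


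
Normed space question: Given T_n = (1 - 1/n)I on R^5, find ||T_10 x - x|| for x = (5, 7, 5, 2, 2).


T_10 x - x = (1 - 1/10)x - x = -x/10
||x|| = sqrt(107) = 10.3441
||T_10 x - x|| = ||x||/10 = 10.3441/10 = 1.0344

1.0344


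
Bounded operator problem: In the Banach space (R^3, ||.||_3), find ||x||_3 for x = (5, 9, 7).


The l^3 norm = (sum |x_i|^3)^(1/3)
Sum of 3th powers = 125 + 729 + 343 = 1197
||x||_3 = (1197)^(1/3) = 10.6177

10.6177


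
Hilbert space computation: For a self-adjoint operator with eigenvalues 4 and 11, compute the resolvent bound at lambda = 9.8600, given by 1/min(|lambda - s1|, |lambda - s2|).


dist(9.8600, {4, 11}) = min(|9.8600 - 4|, |9.8600 - 11|)
= min(5.8600, 1.1400) = 1.1400
Resolvent bound = 1/1.1400 = 0.8772

0.8772


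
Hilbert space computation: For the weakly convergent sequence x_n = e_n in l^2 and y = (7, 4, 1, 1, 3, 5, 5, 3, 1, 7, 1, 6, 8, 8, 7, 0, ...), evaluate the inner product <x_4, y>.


x_4 = e_4 is the standard basis vector with 1 in position 4.
<x_4, y> = y_4 = 1
As n -> infinity, <x_n, y> -> 0, confirming weak convergence of (x_n) to 0.

1


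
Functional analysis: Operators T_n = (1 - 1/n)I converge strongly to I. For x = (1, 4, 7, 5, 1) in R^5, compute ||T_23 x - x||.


T_23 x - x = (1 - 1/23)x - x = -x/23
||x|| = sqrt(92) = 9.5917
||T_23 x - x|| = ||x||/23 = 9.5917/23 = 0.4170

0.4170


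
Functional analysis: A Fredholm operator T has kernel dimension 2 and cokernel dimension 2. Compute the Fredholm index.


The Fredholm index is defined as ind(T) = dim(ker T) - dim(coker T)
= 2 - 2
= 0

0


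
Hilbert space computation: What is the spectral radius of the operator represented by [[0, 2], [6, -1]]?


For a 2x2 matrix, eigenvalues satisfy lambda^2 - (trace)*lambda + det = 0
trace = 0 + -1 = -1
det = 0*-1 - 2*6 = -12
discriminant = (-1)^2 - 4*(-12) = 49
spectral radius = max |eigenvalue| = 4.0000

4.0000


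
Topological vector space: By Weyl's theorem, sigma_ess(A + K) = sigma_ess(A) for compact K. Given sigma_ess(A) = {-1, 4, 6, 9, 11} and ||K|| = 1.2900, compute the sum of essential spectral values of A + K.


By Weyl's theorem, the essential spectrum is invariant under compact perturbations.
sigma_ess(A + K) = sigma_ess(A) = {-1, 4, 6, 9, 11}
Sum = -1 + 4 + 6 + 9 + 11 = 29

29


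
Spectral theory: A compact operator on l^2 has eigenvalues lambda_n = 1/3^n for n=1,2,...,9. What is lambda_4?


The eigenvalue formula gives lambda_4 = 1/3^4
= 1/81
= 0.0123

0.0123


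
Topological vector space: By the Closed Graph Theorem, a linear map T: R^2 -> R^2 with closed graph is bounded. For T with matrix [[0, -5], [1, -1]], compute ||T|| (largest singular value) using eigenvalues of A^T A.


A^T A = [[1, -1], [-1, 26]]
trace(A^T A) = 27, det(A^T A) = 25
discriminant = 27^2 - 4*25 = 629
Largest eigenvalue of A^T A = (trace + sqrt(disc))/2 = 26.0399
||T|| = sqrt(26.0399) = 5.1029

5.1029


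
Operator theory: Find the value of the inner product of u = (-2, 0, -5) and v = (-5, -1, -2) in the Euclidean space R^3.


Computing the standard inner product <u, v> = sum u_i * v_i
= -2*-5 + 0*-1 + -5*-2
= 10 + 0 + 10
= 20

20


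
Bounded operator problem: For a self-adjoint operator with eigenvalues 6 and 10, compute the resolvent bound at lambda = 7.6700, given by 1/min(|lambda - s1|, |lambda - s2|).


dist(7.6700, {6, 10}) = min(|7.6700 - 6|, |7.6700 - 10|)
= min(1.6700, 2.3300) = 1.6700
Resolvent bound = 1/1.6700 = 0.5988

0.5988


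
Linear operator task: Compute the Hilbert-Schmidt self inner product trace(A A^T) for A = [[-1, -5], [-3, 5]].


trace(A * A^T) = sum of squares of all entries
= (-1)^2 + (-5)^2 + (-3)^2 + 5^2
= 1 + 25 + 9 + 25
= 60

60


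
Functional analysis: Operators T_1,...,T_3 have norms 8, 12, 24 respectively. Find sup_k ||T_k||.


By the Uniform Boundedness Principle, the supremum of norms is finite.
sup_k ||T_k|| = max(8, 12, 24) = 24

24


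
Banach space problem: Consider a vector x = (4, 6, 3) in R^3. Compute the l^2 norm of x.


The l^2 norm = (sum |x_i|^2)^(1/2)
Sum of 2th powers = 16 + 36 + 9 = 61
||x||_2 = (61)^(1/2) = 7.8102

7.8102


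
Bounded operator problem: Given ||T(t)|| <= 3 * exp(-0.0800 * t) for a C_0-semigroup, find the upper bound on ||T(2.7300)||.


||T(2.7300)|| <= 3 * exp(-0.0800 * 2.7300)
= 3 * exp(-0.2184)
= 3 * 0.8038
= 2.4114

2.4114


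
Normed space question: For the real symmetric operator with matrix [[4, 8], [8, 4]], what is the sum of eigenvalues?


For a self-adjoint (symmetric) matrix, the eigenvalues are real.
The sum of eigenvalues equals the trace of the matrix.
trace = 4 + 4 = 8

8


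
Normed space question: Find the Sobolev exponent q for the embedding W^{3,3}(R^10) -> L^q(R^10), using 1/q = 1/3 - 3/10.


Using the Sobolev embedding formula: 1/q = 1/p - k/n
1/q = 1/3 - 3/10 = 1/30
q = 1/(1/30) = 30

30.0000


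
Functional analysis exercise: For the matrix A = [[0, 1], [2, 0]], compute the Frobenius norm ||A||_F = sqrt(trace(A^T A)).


||A||_F^2 = sum a_ij^2
= 0^2 + 1^2 + 2^2 + 0^2
= 0 + 1 + 4 + 0 = 5
||A||_F = sqrt(5) = 2.2361

2.2361


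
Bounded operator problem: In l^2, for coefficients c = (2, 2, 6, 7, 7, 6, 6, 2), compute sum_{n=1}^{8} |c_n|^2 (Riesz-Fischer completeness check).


sum |c_n|^2 = 2^2 + 2^2 + 6^2 + 7^2 + 7^2 + 6^2 + 6^2 + 2^2
= 4 + 4 + 36 + 49 + 49 + 36 + 36 + 4
= 218

218


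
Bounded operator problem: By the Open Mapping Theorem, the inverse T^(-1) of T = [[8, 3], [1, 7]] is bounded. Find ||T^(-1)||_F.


det(T) = 8*7 - 3*1 = 53
T^(-1) = (1/53) * [[7, -3], [-1, 8]] = [[0.1321, -0.0566], [-0.0189, 0.1509]]
||T^(-1)||_F^2 = 0.1321^2 + (-0.0566)^2 + (-0.0189)^2 + 0.1509^2 = 0.0438
||T^(-1)||_F = sqrt(0.0438) = 0.2093

0.2093


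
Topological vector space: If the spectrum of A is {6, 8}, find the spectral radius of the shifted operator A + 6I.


Spectrum of A + 6I = {12, 14}
Spectral radius = max |lambda| over the shifted spectrum
= max(12, 14) = 14

14


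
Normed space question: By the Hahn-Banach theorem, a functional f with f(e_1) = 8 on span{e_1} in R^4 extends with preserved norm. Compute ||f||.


The norm of f is given by ||f|| = sup_{||x||=1} |f(x)|.
On span{e_1}, ||e_1|| = 1, so ||f|| = |f(e_1)| / ||e_1||
= |8| / 1 = 8.0000

8.0000


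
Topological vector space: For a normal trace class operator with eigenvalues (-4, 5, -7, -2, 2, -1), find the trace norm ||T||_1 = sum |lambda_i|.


For a normal operator, singular values equal |eigenvalues|.
Trace norm = sum |lambda_i| = 4 + 5 + 7 + 2 + 2 + 1
= 21

21


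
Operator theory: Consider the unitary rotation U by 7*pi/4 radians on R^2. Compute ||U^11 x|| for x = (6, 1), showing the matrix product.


U is a rotation by theta = 7*pi/4
U^11 = rotation by 11*theta = 77*pi/4 = 5*pi/4 (mod 2*pi)
cos(5*pi/4) = -0.7071, sin(5*pi/4) = -0.7071
U^11 x = (-0.7071 * 6 - -0.7071 * 1, -0.7071 * 6 + -0.7071 * 1)
= (-3.5355, -4.9497)
||U^11 x|| = sqrt((-3.5355)^2 + (-4.9497)^2) = sqrt(37.0000) = 6.0828

6.0828


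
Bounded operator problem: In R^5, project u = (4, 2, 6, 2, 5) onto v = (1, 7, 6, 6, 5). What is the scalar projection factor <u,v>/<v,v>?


Computing <u,v> = 4*1 + 2*7 + 6*6 + 2*6 + 5*5 = 91
Computing <v,v> = 1^2 + 7^2 + 6^2 + 6^2 + 5^2 = 147
Projection coefficient = 91/147 = 0.6190

0.6190


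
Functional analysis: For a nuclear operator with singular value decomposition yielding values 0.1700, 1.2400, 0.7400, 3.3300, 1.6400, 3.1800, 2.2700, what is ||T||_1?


The nuclear norm is the sum of all singular values.
||T||_1 = 0.1700 + 1.2400 + 0.7400 + 3.3300 + 1.6400 + 3.1800 + 2.2700
= 12.5700

12.5700


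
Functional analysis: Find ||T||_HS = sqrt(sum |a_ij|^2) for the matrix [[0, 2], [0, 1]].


The Hilbert-Schmidt norm is sqrt(sum of squares of all entries).
Sum of squares = 0^2 + 2^2 + 0^2 + 1^2
= 0 + 4 + 0 + 1 = 5
||T||_HS = sqrt(5) = 2.2361

2.2361


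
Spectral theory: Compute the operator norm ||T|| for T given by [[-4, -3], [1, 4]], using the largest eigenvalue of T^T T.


A^T A = [[17, 16], [16, 25]]
trace(A^T A) = 42, det(A^T A) = 169
discriminant = 42^2 - 4*169 = 1088
Largest eigenvalue of A^T A = (trace + sqrt(disc))/2 = 37.4924
||T|| = sqrt(37.4924) = 6.1231

6.1231


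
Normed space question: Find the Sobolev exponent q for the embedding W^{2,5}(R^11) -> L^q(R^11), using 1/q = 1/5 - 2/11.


Using the Sobolev embedding formula: 1/q = 1/p - k/n
1/q = 1/5 - 2/11 = 1/55
q = 1/(1/55) = 55

55.0000


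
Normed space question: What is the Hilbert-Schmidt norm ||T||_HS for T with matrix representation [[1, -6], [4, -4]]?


The Hilbert-Schmidt norm is sqrt(sum of squares of all entries).
Sum of squares = 1^2 + (-6)^2 + 4^2 + (-4)^2
= 1 + 36 + 16 + 16 = 69
||T||_HS = sqrt(69) = 8.3066

8.3066


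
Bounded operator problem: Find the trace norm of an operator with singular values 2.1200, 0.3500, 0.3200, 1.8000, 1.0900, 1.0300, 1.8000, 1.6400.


The nuclear norm is the sum of all singular values.
||T||_1 = 2.1200 + 0.3500 + 0.3200 + 1.8000 + 1.0900 + 1.0300 + 1.8000 + 1.6400
= 10.1500

10.1500


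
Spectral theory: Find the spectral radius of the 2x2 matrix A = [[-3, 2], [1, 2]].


For a 2x2 matrix, eigenvalues satisfy lambda^2 - (trace)*lambda + det = 0
trace = -3 + 2 = -1
det = -3*2 - 2*1 = -8
discriminant = (-1)^2 - 4*(-8) = 33
spectral radius = max |eigenvalue| = 3.3723

3.3723


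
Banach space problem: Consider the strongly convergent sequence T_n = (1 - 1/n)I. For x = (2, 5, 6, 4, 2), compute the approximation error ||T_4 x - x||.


T_4 x - x = (1 - 1/4)x - x = -x/4
||x|| = sqrt(85) = 9.2195
||T_4 x - x|| = ||x||/4 = 9.2195/4 = 2.3049

2.3049


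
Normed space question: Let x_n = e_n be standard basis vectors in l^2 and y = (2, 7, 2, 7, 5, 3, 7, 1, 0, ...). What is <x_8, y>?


x_8 = e_8 is the standard basis vector with 1 in position 8.
<x_8, y> = y_8 = 1
As n -> infinity, <x_n, y> -> 0, confirming weak convergence of (x_n) to 0.

1


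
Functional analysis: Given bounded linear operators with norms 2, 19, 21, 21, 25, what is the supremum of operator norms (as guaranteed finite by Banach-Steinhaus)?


By the Uniform Boundedness Principle, the supremum of norms is finite.
sup_k ||T_k|| = max(2, 19, 21, 21, 25) = 25

25


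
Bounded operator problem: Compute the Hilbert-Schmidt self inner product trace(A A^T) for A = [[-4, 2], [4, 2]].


trace(A * A^T) = sum of squares of all entries
= (-4)^2 + 2^2 + 4^2 + 2^2
= 16 + 4 + 16 + 4
= 40

40


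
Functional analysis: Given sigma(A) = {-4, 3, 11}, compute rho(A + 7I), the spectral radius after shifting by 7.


Spectrum of A + 7I = {3, 10, 18}
Spectral radius = max |lambda| over the shifted spectrum
= max(3, 10, 18) = 18

18


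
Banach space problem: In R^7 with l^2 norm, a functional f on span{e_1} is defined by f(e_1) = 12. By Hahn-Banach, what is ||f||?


The norm of f is given by ||f|| = sup_{||x||=1} |f(x)|.
On span{e_1}, ||e_1|| = 1, so ||f|| = |f(e_1)| / ||e_1||
= |12| / 1 = 12.0000

12.0000


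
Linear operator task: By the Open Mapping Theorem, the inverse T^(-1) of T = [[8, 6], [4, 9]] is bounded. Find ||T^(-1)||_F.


det(T) = 8*9 - 6*4 = 48
T^(-1) = (1/48) * [[9, -6], [-4, 8]] = [[0.1875, -0.1250], [-0.0833, 0.1667]]
||T^(-1)||_F^2 = 0.1875^2 + (-0.1250)^2 + (-0.0833)^2 + 0.1667^2 = 0.0855
||T^(-1)||_F = sqrt(0.0855) = 0.2924

0.2924


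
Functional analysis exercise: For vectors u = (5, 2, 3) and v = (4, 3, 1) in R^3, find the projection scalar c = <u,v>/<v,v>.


Computing <u,v> = 5*4 + 2*3 + 3*1 = 29
Computing <v,v> = 4^2 + 3^2 + 1^2 = 26
Projection coefficient = 29/26 = 1.1154

1.1154


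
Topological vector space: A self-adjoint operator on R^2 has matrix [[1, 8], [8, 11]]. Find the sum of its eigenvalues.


For a self-adjoint (symmetric) matrix, the eigenvalues are real.
The sum of eigenvalues equals the trace of the matrix.
trace = 1 + 11 = 12

12


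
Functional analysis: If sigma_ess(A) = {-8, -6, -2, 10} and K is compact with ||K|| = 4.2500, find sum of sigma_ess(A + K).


By Weyl's theorem, the essential spectrum is invariant under compact perturbations.
sigma_ess(A + K) = sigma_ess(A) = {-8, -6, -2, 10}
Sum = -8 + -6 + -2 + 10 = -6

-6


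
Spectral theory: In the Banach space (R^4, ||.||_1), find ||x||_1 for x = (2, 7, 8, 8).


The l^1 norm equals the sum of absolute values of all components.
||x||_1 = 2 + 7 + 8 + 8
= 25

25.0000


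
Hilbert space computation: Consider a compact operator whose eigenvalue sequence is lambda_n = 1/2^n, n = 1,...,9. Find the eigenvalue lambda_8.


The eigenvalue formula gives lambda_8 = 1/2^8
= 1/256
= 0.0039

0.0039
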